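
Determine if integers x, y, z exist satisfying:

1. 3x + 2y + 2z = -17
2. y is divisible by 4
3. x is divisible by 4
No

A contradictory subset is {3x + 2y + 2z = -17, x is divisible by 4}. No integer assignment can satisfy these jointly:

  - 3x + 2y + 2z = -17: is a linear equation tying the variables together
  - x is divisible by 4: restricts x to multiples of 4

Modular obstruction: writing x = 4x', every remaining term of the linear equation is divisible by 2, so the left side is ≡ 0 (mod 2); but the right side -17 ≡ 1 (mod 2). No integers can satisfy it.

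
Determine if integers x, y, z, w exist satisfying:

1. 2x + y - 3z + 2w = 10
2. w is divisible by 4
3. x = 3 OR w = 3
Yes

Take x = 3, y = -2, z = -2, w = 0. Substituting into each constraint:
  (1) 2(3) + (-2) - 3(-2) + 2(0) = 10 ✓
  (2) 0 = 4 × 0, remainder 0 ✓
  (3) x = 3, target 3 ✓ (first branch holds)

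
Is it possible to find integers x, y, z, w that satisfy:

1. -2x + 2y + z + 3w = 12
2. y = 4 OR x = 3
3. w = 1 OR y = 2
Yes

Take x = 4, y = 4, z = 9, w = 1. Substituting into each constraint:
  (1) -2(4) + 2(4) + 9 + 3(1) = 12 ✓
  (2) y = 4, target 4 ✓ (first branch holds)
  (3) w = 1, target 1 ✓ (first branch holds)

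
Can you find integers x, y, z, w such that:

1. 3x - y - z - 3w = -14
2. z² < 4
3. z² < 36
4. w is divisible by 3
Yes

Take x = 0, y = 13, z = 1, w = 0. Substituting into each constraint:
  (1) 3(0) + (-13) + (-1) - 3(0) = -14 ✓
  (2) z² = (1)² = 1, and 1 < 4 ✓
  (3) z² = (1)² = 1, and 1 < 36 ✓
  (4) 0 = 3 × 0, remainder 0 ✓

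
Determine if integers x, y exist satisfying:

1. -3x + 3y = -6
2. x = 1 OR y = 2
Yes

Take x = 4, y = 2. Substituting into each constraint:
  (1) -3(4) + 3(2) = -6 ✓
  (2) y = 2, target 2 ✓ (second branch holds)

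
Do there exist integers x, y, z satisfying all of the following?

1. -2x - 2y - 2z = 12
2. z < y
Yes

Take x = -5, y = 0, z = -1. Substituting into each constraint:
  (1) -2(-5) - 2(0) - 2(-1) = 12 ✓
  (2) -1 < 0 ✓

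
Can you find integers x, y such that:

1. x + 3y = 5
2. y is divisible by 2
Yes

Take x = 5, y = 0. Substituting into each constraint:
  (1) 5 + 3(0) = 5 ✓
  (2) 0 = 2 × 0, remainder 0 ✓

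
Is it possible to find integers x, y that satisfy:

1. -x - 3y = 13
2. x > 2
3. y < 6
Yes

Take x = 5, y = -6. Substituting into each constraint:
  (1) (-5) - 3(-6) = 13 ✓
  (2) 5 > 2 ✓
  (3) -6 < 6 ✓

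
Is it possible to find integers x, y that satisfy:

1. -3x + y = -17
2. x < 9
Yes

Take x = 6, y = 1. Substituting into each constraint:
  (1) -3(6) + 1 = -17 ✓
  (2) 6 < 9 ✓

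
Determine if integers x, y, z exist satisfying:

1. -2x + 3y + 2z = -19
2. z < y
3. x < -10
Yes

Take x = -14, y = -9, z = -10. Substituting into each constraint:
  (1) -2(-14) + 3(-9) + 2(-10) = -19 ✓
  (2) -10 < -9 ✓
  (3) -14 < -10 ✓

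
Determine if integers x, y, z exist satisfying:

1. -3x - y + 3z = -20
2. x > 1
Yes

Take x = 6, y = 2, z = 0. Substituting into each constraint:
  (1) -3(6) + (-2) + 3(0) = -20 ✓
  (2) 6 > 1 ✓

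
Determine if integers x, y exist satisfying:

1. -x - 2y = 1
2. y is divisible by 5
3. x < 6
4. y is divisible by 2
Yes

Take x = -1, y = 0. Substituting into each constraint:
  (1) 1 - 2(0) = 1 ✓
  (2) 0 = 5 × 0, remainder 0 ✓
  (3) -1 < 6 ✓
  (4) 0 = 2 × 0, remainder 0 ✓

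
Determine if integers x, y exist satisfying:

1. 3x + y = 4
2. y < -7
Yes

Take x = 4, y = -8. Substituting into each constraint:
  (1) 3(4) + (-8) = 4 ✓
  (2) -8 < -7 ✓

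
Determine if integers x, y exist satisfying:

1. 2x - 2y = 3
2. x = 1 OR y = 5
No

Even the single constraint (2x - 2y = 3) is infeasible over the integers.

  - 2x - 2y = 3: every term on the left is divisible by 2, so the LHS ≡ 0 (mod 2), but the RHS 3 is not — no integer solution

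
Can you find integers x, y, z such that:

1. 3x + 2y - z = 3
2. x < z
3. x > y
Yes

Take x = 2, y = 1, z = 5. Substituting into each constraint:
  (1) 3(2) + 2(1) + (-5) = 3 ✓
  (2) 2 < 5 ✓
  (3) 2 > 1 ✓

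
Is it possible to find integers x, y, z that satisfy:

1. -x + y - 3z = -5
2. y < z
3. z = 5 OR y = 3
Yes

Take x = -4, y = 3, z = 4. Substituting into each constraint:
  (1) 4 + 3 - 3(4) = -5 ✓
  (2) 3 < 4 ✓
  (3) y = 3, target 3 ✓ (second branch holds)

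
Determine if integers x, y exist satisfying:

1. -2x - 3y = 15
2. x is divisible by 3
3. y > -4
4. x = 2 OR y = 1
Yes

Take x = -9, y = 1. Substituting into each constraint:
  (1) -2(-9) - 3(1) = 15 ✓
  (2) -9 = 3 × -3, remainder 0 ✓
  (3) 1 > -4 ✓
  (4) y = 1, target 1 ✓ (second branch holds)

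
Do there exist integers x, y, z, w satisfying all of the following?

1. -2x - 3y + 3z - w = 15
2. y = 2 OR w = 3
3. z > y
Yes

Take x = 0, y = 2, z = 3, w = -12. Substituting into each constraint:
  (1) -2(0) - 3(2) + 3(3) + 12 = 15 ✓
  (2) y = 2, target 2 ✓ (first branch holds)
  (3) 3 > 2 ✓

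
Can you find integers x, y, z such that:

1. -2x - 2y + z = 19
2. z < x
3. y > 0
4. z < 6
Yes

Take x = -22, y = 1, z = -23. Substituting into each constraint:
  (1) -2(-22) - 2(1) + (-23) = 19 ✓
  (2) -23 < -22 ✓
  (3) 1 > 0 ✓
  (4) -23 < 6 ✓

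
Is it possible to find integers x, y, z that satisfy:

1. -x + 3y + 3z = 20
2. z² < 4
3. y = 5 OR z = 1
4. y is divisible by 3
Yes

Take x = -17, y = 0, z = 1. Substituting into each constraint:
  (1) 17 + 3(0) + 3(1) = 20 ✓
  (2) z² = (1)² = 1, and 1 < 4 ✓
  (3) z = 1, target 1 ✓ (second branch holds)
  (4) 0 = 3 × 0, remainder 0 ✓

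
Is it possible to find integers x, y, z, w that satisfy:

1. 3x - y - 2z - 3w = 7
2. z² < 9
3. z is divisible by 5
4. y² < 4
Yes

Take x = 2, y = -1, z = 0, w = 0. Substituting into each constraint:
  (1) 3(2) + 1 - 2(0) - 3(0) = 7 ✓
  (2) z² = (0)² = 0, and 0 < 9 ✓
  (3) 0 = 5 × 0, remainder 0 ✓
  (4) y² = (-1)² = 1, and 1 < 4 ✓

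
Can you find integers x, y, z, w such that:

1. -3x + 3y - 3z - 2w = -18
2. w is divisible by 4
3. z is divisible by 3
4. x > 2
Yes

Take x = 6, y = 0, z = 0, w = 0. Substituting into each constraint:
  (1) -3(6) + 3(0) - 3(0) - 2(0) = -18 ✓
  (2) 0 = 4 × 0, remainder 0 ✓
  (3) 0 = 3 × 0, remainder 0 ✓
  (4) 6 > 2 ✓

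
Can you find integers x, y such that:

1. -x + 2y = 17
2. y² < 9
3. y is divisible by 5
Yes

Take x = -17, y = 0. Substituting into each constraint:
  (1) 17 + 2(0) = 17 ✓
  (2) y² = (0)² = 0, and 0 < 9 ✓
  (3) 0 = 5 × 0, remainder 0 ✓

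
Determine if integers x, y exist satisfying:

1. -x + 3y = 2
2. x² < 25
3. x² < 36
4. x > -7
Yes

Take x = 1, y = 1. Substituting into each constraint:
  (1) (-1) + 3(1) = 2 ✓
  (2) x² = (1)² = 1, and 1 < 25 ✓
  (3) x² = (1)² = 1, and 1 < 36 ✓
  (4) 1 > -7 ✓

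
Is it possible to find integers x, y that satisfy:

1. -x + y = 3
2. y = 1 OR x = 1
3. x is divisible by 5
No

The full constraint system is jointly infeasible over the integers. Each constraint and what it forces:

  - -x + y = 3: is a linear equation tying the variables together
  - y = 1 OR x = 1: forces a choice: either y = 1 or x = 1
  - x is divisible by 5: restricts x to multiples of 5

Split on the disjunction (y = 1 OR x = 1):
  • If y = 1: with y = 1, writing x = 5x', every remaining term of the linear equation is divisible by 5, so the left side is ≡ 0 (mod 5); but the right side 2 ≡ 2 (mod 5). No integers can satisfy it.
  • If x = 1: this contradicts the divisibility constraint — 1 is not a multiple of 5.
Both branches are infeasible, so the system has no integer solution.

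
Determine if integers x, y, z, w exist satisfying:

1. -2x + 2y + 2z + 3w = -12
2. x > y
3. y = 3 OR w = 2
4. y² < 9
Yes

Take x = 3, y = 2, z = -8, w = 2. Substituting into each constraint:
  (1) -2(3) + 2(2) + 2(-8) + 3(2) = -12 ✓
  (2) 3 > 2 ✓
  (3) w = 2, target 2 ✓ (second branch holds)
  (4) y² = (2)² = 4, and 4 < 9 ✓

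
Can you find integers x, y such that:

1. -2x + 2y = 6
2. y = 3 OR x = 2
Yes

Take x = 2, y = 5. Substituting into each constraint:
  (1) -2(2) + 2(5) = 6 ✓
  (2) x = 2, target 2 ✓ (second branch holds)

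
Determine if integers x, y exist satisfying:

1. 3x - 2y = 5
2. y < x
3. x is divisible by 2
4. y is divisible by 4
No

A contradictory subset is {3x - 2y = 5, x is divisible by 2}. No integer assignment can satisfy these jointly:

  - 3x - 2y = 5: is a linear equation tying the variables together
  - x is divisible by 2: restricts x to multiples of 2

Modular obstruction: writing x = 2x', every remaining term of the linear equation is divisible by 2, so the left side is ≡ 0 (mod 2); but the right side 5 ≡ 1 (mod 2). No integers can satisfy it.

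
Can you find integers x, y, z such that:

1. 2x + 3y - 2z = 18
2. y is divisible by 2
Yes

Take x = 9, y = 0, z = 0. Substituting into each constraint:
  (1) 2(9) + 3(0) - 2(0) = 18 ✓
  (2) 0 = 2 × 0, remainder 0 ✓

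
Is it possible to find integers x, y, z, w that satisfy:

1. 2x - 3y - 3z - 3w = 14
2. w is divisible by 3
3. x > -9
Yes

Take x = 7, y = 0, z = 0, w = 0. Substituting into each constraint:
  (1) 2(7) - 3(0) - 3(0) - 3(0) = 14 ✓
  (2) 0 = 3 × 0, remainder 0 ✓
  (3) 7 > -9 ✓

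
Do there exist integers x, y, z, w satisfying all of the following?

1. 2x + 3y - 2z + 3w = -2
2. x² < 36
Yes

Take x = 0, y = 0, z = 1, w = 0. Substituting into each constraint:
  (1) 2(0) + 3(0) - 2(1) + 3(0) = -2 ✓
  (2) x² = (0)² = 0, and 0 < 36 ✓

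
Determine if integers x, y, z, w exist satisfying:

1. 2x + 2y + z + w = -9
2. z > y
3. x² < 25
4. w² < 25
Yes

Take x = 0, y = -4, z = -3, w = 2. Substituting into each constraint:
  (1) 2(0) + 2(-4) + (-3) + 2 = -9 ✓
  (2) -3 > -4 ✓
  (3) x² = (0)² = 0, and 0 < 25 ✓
  (4) w² = (2)² = 4, and 4 < 25 ✓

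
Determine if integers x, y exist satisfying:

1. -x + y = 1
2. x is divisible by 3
Yes

Take x = 0, y = 1. Substituting into each constraint:
  (1) 0 + 1 = 1 ✓
  (2) 0 = 3 × 0, remainder 0 ✓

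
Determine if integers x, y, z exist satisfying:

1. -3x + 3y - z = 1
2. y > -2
Yes

Take x = 0, y = 1, z = 2. Substituting into each constraint:
  (1) -3(0) + 3(1) + (-2) = 1 ✓
  (2) 1 > -2 ✓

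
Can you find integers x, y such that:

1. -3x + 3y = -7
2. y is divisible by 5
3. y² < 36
No

Even the single constraint (-3x + 3y = -7) is infeasible over the integers.

  - -3x + 3y = -7: every term on the left is divisible by 3, so the LHS ≡ 0 (mod 3), but the RHS -7 is not — no integer solution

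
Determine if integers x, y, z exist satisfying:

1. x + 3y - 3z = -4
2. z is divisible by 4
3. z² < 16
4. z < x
Yes

Take x = 2, y = -2, z = 0. Substituting into each constraint:
  (1) 2 + 3(-2) - 3(0) = -4 ✓
  (2) 0 = 4 × 0, remainder 0 ✓
  (3) z² = (0)² = 0, and 0 < 16 ✓
  (4) 0 < 2 ✓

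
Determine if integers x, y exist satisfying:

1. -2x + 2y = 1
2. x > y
No

Even the single constraint (-2x + 2y = 1) is infeasible over the integers.

  - -2x + 2y = 1: every term on the left is divisible by 2, so the LHS ≡ 0 (mod 2), but the RHS 1 is not — no integer solution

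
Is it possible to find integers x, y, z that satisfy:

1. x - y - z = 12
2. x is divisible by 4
Yes

Take x = 0, y = -12, z = 0. Substituting into each constraint:
  (1) 0 + 12 + 0 = 12 ✓
  (2) 0 = 4 × 0, remainder 0 ✓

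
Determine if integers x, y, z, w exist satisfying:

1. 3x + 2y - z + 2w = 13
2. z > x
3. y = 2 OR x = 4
Yes

Take x = 4, y = 3, z = 5, w = 0. Substituting into each constraint:
  (1) 3(4) + 2(3) + (-5) + 2(0) = 13 ✓
  (2) 5 > 4 ✓
  (3) x = 4, target 4 ✓ (second branch holds)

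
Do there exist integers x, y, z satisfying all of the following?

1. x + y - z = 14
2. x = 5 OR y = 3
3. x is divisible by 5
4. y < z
Yes

Take x = 15, y = 3, z = 4. Substituting into each constraint:
  (1) 15 + 3 + (-4) = 14 ✓
  (2) y = 3, target 3 ✓ (second branch holds)
  (3) 15 = 5 × 3, remainder 0 ✓
  (4) 3 < 4 ✓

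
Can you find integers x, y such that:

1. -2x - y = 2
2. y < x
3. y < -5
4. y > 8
No

A contradictory subset is {y < -5, y > 8}. No integer assignment can satisfy these jointly:

  - y < -5: bounds one variable relative to a constant
  - y > 8: bounds one variable relative to a constant

Direct contradiction: the bounds on y require y ≥ 9 and y ≤ -6 simultaneously, which is empty.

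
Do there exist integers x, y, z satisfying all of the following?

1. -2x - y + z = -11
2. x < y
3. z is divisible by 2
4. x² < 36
Yes

Take x = 4, y = 5, z = 2. Substituting into each constraint:
  (1) -2(4) + (-5) + 2 = -11 ✓
  (2) 4 < 5 ✓
  (3) 2 = 2 × 1, remainder 0 ✓
  (4) x² = (4)² = 16, and 16 < 36 ✓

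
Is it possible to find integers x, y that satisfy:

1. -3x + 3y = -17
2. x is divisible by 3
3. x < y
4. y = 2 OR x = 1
No

Even the single constraint (-3x + 3y = -17) is infeasible over the integers.

  - -3x + 3y = -17: every term on the left is divisible by 3, so the LHS ≡ 0 (mod 3), but the RHS -17 is not — no integer solution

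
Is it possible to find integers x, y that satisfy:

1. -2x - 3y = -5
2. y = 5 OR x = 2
Yes

Take x = -5, y = 5. Substituting into each constraint:
  (1) -2(-5) - 3(5) = -5 ✓
  (2) y = 5, target 5 ✓ (first branch holds)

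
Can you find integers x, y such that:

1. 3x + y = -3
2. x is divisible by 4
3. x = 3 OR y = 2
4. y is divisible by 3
No

A contradictory subset is {3x + y = -3, x is divisible by 4, x = 3 OR y = 2}. No integer assignment can satisfy these jointly:

  - 3x + y = -3: is a linear equation tying the variables together
  - x is divisible by 4: restricts x to multiples of 4
  - x = 3 OR y = 2: forces a choice: either x = 3 or y = 2

Split on the disjunction (x = 3 OR y = 2):
  • If x = 3: this contradicts the divisibility constraint — 3 is not a multiple of 4.
  • If y = 2: with y = 2, writing x = 4x', every remaining term of the linear equation is divisible by 12, so the left side is ≡ 0 (mod 12); but the right side -5 ≡ 7 (mod 12). No integers can satisfy it.
Both branches are infeasible, so the system has no integer solution.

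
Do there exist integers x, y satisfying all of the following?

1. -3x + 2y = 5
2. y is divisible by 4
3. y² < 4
No

The full constraint system is jointly infeasible over the integers. Each constraint and what it forces:

  - -3x + 2y = 5: is a linear equation tying the variables together
  - y is divisible by 4: restricts y to multiples of 4
  - y² < 4: restricts y to |y| ≤ 1

The bounds confine y to {0} with 4 | y. For each value, substitute into the equation:
  • y = 0: the equation gives -3x = 5, so x would not be an integer.
Every case fails, so no integer solution exists.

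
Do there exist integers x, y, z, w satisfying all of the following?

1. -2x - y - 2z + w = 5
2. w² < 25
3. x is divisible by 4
Yes

Take x = 0, y = -3, z = 0, w = 2. Substituting into each constraint:
  (1) -2(0) + 3 - 2(0) + 2 = 5 ✓
  (2) w² = (2)² = 4, and 4 < 25 ✓
  (3) 0 = 4 × 0, remainder 0 ✓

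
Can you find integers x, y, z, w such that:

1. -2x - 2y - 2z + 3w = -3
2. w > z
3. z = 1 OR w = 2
Yes

Take x = 5, y = 0, z = 1, w = 3. Substituting into each constraint:
  (1) -2(5) - 2(0) - 2(1) + 3(3) = -3 ✓
  (2) 3 > 1 ✓
  (3) z = 1, target 1 ✓ (first branch holds)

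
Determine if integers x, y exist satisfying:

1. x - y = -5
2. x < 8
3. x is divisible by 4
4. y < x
No

A contradictory subset is {x - y = -5, y < x}. No integer assignment can satisfy these jointly:

  - x - y = -5: is a linear equation tying the variables together
  - y < x: bounds one variable relative to another variable

From the equation, x − y = -5, i.e. x − y = -5; but x > y requires x − y ≥ 1. Contradiction.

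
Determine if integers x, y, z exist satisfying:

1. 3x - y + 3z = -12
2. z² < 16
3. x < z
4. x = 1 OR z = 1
Yes

Take x = 1, y = 21, z = 2. Substituting into each constraint:
  (1) 3(1) + (-21) + 3(2) = -12 ✓
  (2) z² = (2)² = 4, and 4 < 16 ✓
  (3) 1 < 2 ✓
  (4) x = 1, target 1 ✓ (first branch holds)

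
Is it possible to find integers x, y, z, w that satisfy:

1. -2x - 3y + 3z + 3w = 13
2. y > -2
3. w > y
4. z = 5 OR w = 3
Yes

Take x = 4, y = 0, z = 5, w = 2. Substituting into each constraint:
  (1) -2(4) - 3(0) + 3(5) + 3(2) = 13 ✓
  (2) 0 > -2 ✓
  (3) 2 > 0 ✓
  (4) z = 5, target 5 ✓ (first branch holds)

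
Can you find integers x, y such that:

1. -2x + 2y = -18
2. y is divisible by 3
Yes

Take x = 9, y = 0. Substituting into each constraint:
  (1) -2(9) + 2(0) = -18 ✓
  (2) 0 = 3 × 0, remainder 0 ✓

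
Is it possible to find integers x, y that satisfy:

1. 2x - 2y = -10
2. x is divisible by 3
Yes

Take x = 0, y = 5. Substituting into each constraint:
  (1) 2(0) - 2(5) = -10 ✓
  (2) 0 = 3 × 0, remainder 0 ✓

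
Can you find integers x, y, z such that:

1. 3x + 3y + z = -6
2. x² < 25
Yes

Take x = -2, y = 0, z = 0. Substituting into each constraint:
  (1) 3(-2) + 3(0) + 0 = -6 ✓
  (2) x² = (-2)² = 4, and 4 < 25 ✓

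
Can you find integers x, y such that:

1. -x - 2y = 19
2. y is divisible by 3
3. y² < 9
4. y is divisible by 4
Yes

Take x = -19, y = 0. Substituting into each constraint:
  (1) 19 - 2(0) = 19 ✓
  (2) 0 = 3 × 0, remainder 0 ✓
  (3) y² = (0)² = 0, and 0 < 9 ✓
  (4) 0 = 4 × 0, remainder 0 ✓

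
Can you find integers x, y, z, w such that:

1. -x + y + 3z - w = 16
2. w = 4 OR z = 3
Yes

Take x = -7, y = 0, z = 3, w = 0. Substituting into each constraint:
  (1) 7 + 0 + 3(3) + 0 = 16 ✓
  (2) z = 3, target 3 ✓ (second branch holds)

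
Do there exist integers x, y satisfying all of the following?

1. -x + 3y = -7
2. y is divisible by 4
Yes

Take x = 7, y = 0. Substituting into each constraint:
  (1) (-7) + 3(0) = -7 ✓
  (2) 0 = 4 × 0, remainder 0 ✓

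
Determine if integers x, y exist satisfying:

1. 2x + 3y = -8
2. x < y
Yes

Take x = -4, y = 0. Substituting into each constraint:
  (1) 2(-4) + 3(0) = -8 ✓
  (2) -4 < 0 ✓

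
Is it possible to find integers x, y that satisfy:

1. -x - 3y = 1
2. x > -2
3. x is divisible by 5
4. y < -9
Yes

Take x = 35, y = -12. Substituting into each constraint:
  (1) (-35) - 3(-12) = 1 ✓
  (2) 35 > -2 ✓
  (3) 35 = 5 × 7, remainder 0 ✓
  (4) -12 < -9 ✓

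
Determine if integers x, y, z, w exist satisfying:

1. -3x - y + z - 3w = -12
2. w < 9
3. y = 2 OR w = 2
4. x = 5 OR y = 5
Yes

Take x = 0, y = 5, z = -1, w = 2. Substituting into each constraint:
  (1) -3(0) + (-5) + (-1) - 3(2) = -12 ✓
  (2) 2 < 9 ✓
  (3) w = 2, target 2 ✓ (second branch holds)
  (4) y = 5, target 5 ✓ (second branch holds)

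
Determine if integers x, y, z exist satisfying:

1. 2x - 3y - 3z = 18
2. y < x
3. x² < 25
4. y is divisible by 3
Yes

Take x = 3, y = 0, z = -4. Substituting into each constraint:
  (1) 2(3) - 3(0) - 3(-4) = 18 ✓
  (2) 0 < 3 ✓
  (3) x² = (3)² = 9, and 9 < 25 ✓
  (4) 0 = 3 × 0, remainder 0 ✓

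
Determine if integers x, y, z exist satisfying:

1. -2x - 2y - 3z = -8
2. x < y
Yes

Take x = 0, y = 1, z = 2. Substituting into each constraint:
  (1) -2(0) - 2(1) - 3(2) = -8 ✓
  (2) 0 < 1 ✓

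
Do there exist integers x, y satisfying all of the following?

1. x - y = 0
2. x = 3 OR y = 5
Yes

Take x = 5, y = 5. Substituting into each constraint:
  (1) 5 + (-5) = 0 ✓
  (2) y = 5, target 5 ✓ (second branch holds)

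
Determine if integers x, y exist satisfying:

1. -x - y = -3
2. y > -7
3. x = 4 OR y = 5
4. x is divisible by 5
No

A contradictory subset is {-x - y = -3, x = 4 OR y = 5, x is divisible by 5}. No integer assignment can satisfy these jointly:

  - -x - y = -3: is a linear equation tying the variables together
  - x = 4 OR y = 5: forces a choice: either x = 4 or y = 5
  - x is divisible by 5: restricts x to multiples of 5

Split on the disjunction (x = 4 OR y = 5):
  • If x = 4: this contradicts the divisibility constraint — 4 is not a multiple of 5.
  • If y = 5: with y = 5, writing x = 5x', every remaining term of the linear equation is divisible by 5, so the left side is ≡ 0 (mod 5); but the right side 2 ≡ 2 (mod 5). No integers can satisfy it.
Both branches are infeasible, so the system has no integer solution.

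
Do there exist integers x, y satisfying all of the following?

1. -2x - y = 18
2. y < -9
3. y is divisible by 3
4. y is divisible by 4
Yes

Take x = -3, y = -12. Substituting into each constraint:
  (1) -2(-3) + 12 = 18 ✓
  (2) -12 < -9 ✓
  (3) -12 = 3 × -4, remainder 0 ✓
  (4) -12 = 4 × -3, remainder 0 ✓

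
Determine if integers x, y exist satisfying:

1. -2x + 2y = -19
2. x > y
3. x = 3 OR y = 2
No

Even the single constraint (-2x + 2y = -19) is infeasible over the integers.

  - -2x + 2y = -19: every term on the left is divisible by 2, so the LHS ≡ 0 (mod 2), but the RHS -19 is not — no integer solution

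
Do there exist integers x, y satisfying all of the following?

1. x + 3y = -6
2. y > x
Yes

Take x = -3, y = -1. Substituting into each constraint:
  (1) (-3) + 3(-1) = -6 ✓
  (2) -1 > -3 ✓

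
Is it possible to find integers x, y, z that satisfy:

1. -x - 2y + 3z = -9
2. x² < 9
Yes

Take x = 0, y = 0, z = -3. Substituting into each constraint:
  (1) 0 - 2(0) + 3(-3) = -9 ✓
  (2) x² = (0)² = 0, and 0 < 9 ✓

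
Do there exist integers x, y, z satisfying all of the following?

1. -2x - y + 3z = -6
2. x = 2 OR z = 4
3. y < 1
Yes

Take x = 2, y = -1, z = -1. Substituting into each constraint:
  (1) -2(2) + 1 + 3(-1) = -6 ✓
  (2) x = 2, target 2 ✓ (first branch holds)
  (3) -1 < 1 ✓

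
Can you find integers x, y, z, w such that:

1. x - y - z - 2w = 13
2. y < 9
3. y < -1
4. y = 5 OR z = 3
Yes

Take x = 0, y = -2, z = 3, w = -7. Substituting into each constraint:
  (1) 0 + 2 + (-3) - 2(-7) = 13 ✓
  (2) -2 < 9 ✓
  (3) -2 < -1 ✓
  (4) z = 3, target 3 ✓ (second branch holds)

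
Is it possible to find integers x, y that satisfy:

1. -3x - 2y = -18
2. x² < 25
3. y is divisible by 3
Yes

Take x = 2, y = 6. Substituting into each constraint:
  (1) -3(2) - 2(6) = -18 ✓
  (2) x² = (2)² = 4, and 4 < 25 ✓
  (3) 6 = 3 × 2, remainder 0 ✓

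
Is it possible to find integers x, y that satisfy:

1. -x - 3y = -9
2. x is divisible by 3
Yes

Take x = 0, y = 3. Substituting into each constraint:
  (1) 0 - 3(3) = -9 ✓
  (2) 0 = 3 × 0, remainder 0 ✓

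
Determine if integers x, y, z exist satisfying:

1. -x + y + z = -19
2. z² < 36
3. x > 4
Yes

Take x = 19, y = 0, z = 0. Substituting into each constraint:
  (1) (-19) + 0 + 0 = -19 ✓
  (2) z² = (0)² = 0, and 0 < 36 ✓
  (3) 19 > 4 ✓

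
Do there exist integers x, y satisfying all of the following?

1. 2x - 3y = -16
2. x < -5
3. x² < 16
No

A contradictory subset is {x < -5, x² < 16}. No integer assignment can satisfy these jointly:

  - x < -5: bounds one variable relative to a constant
  - x² < 16: restricts x to |x| ≤ 3

Direct contradiction: the bounds on x require x ≥ -3 and x ≤ -6 simultaneously, which is empty.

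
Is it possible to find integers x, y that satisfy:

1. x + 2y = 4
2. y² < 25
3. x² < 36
Yes

Take x = 0, y = 2. Substituting into each constraint:
  (1) 0 + 2(2) = 4 ✓
  (2) y² = (2)² = 4, and 4 < 25 ✓
  (3) x² = (0)² = 0, and 0 < 36 ✓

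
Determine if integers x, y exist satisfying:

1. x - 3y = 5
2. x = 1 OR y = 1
Yes

Take x = 8, y = 1. Substituting into each constraint:
  (1) 8 - 3(1) = 5 ✓
  (2) y = 1, target 1 ✓ (second branch holds)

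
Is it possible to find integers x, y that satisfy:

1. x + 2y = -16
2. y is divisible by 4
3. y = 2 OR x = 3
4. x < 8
No

A contradictory subset is {x + 2y = -16, y is divisible by 4, y = 2 OR x = 3}. No integer assignment can satisfy these jointly:

  - x + 2y = -16: is a linear equation tying the variables together
  - y is divisible by 4: restricts y to multiples of 4
  - y = 2 OR x = 3: forces a choice: either y = 2 or x = 3

Split on the disjunction (y = 2 OR x = 3):
  • If y = 2: this contradicts the divisibility constraint — 2 is not a multiple of 4.
  • If x = 3: with x = 3, writing y = 4y', every remaining term of the linear equation is divisible by 8, so the left side is ≡ 0 (mod 8); but the right side -19 ≡ 5 (mod 8). No integers can satisfy it.
Both branches are infeasible, so the system has no integer solution.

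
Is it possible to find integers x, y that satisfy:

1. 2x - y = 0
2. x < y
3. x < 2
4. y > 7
No

A contradictory subset is {2x - y = 0, x < 2, y > 7}. No integer assignment can satisfy these jointly:

  - 2x - y = 0: is a linear equation tying the variables together
  - x < 2: bounds one variable relative to a constant
  - y > 7: bounds one variable relative to a constant

Range argument: with x ∈ [−∞, 1], y ∈ [8, ∞], the left side of the equation is at most -6, but the right side is 0 > -6. No integer solution exists.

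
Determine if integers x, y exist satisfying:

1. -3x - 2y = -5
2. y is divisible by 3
No

The full constraint system is jointly infeasible over the integers. Each constraint and what it forces:

  - -3x - 2y = -5: is a linear equation tying the variables together
  - y is divisible by 3: restricts y to multiples of 3

Modular obstruction: writing y = 3y', every remaining term of the linear equation is divisible by 3, so the left side is ≡ 0 (mod 3); but the right side -5 ≡ 1 (mod 3). No integers can satisfy it.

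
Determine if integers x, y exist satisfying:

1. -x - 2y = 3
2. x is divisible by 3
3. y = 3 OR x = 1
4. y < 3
No

A contradictory subset is {x is divisible by 3, y = 3 OR x = 1, y < 3}. No integer assignment can satisfy these jointly:

  - x is divisible by 3: restricts x to multiples of 3
  - y = 3 OR x = 1: forces a choice: either y = 3 or x = 1
  - y < 3: bounds one variable relative to a constant

Split on the disjunction (y = 3 OR x = 1):
  • If y = 3: this contradicts the bound y ≤ 2.
  • If x = 1: this contradicts the divisibility constraint — 1 is not a multiple of 3.
Both branches are infeasible, so the system has no integer solution.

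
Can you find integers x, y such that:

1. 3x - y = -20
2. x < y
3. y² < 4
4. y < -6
No

A contradictory subset is {y² < 4, y < -6}. No integer assignment can satisfy these jointly:

  - y² < 4: restricts y to |y| ≤ 1
  - y < -6: bounds one variable relative to a constant

Direct contradiction: the bounds on y require y ≥ -1 and y ≤ -7 simultaneously, which is empty.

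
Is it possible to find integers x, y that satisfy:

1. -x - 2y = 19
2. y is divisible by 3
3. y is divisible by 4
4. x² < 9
No

The full constraint system is jointly infeasible over the integers. Each constraint and what it forces:

  - -x - 2y = 19: is a linear equation tying the variables together
  - y is divisible by 3: restricts y to multiples of 3
  - y is divisible by 4: restricts y to multiples of 4
  - x² < 9: restricts x to |x| ≤ 2

The bounds confine x to {-2, -1, 0, 1, 2}. For each value, substitute into the equation:
  • x = -2: the equation gives -2y = 17, so y would not be an integer.
  • x = -1: the equation forces y = -9, but 4 does not divide -9.
  • x = 0: the equation gives -2y = 19, so y would not be an integer.
  • x = 1: the equation forces y = -10, but 4 does not divide -10.
  • x = 2: the equation gives -2y = 21, so y would not be an integer.
Every case fails, so no integer solution exists.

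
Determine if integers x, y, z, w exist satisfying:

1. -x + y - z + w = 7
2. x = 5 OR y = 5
Yes

Take x = 5, y = 0, z = 0, w = 12. Substituting into each constraint:
  (1) (-5) + 0 + 0 + 12 = 7 ✓
  (2) x = 5, target 5 ✓ (first branch holds)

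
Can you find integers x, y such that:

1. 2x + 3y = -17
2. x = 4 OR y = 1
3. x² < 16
No

The full constraint system is jointly infeasible over the integers. Each constraint and what it forces:

  - 2x + 3y = -17: is a linear equation tying the variables together
  - x = 4 OR y = 1: forces a choice: either x = 4 or y = 1
  - x² < 16: restricts x to |x| ≤ 3

Split on the disjunction (x = 4 OR y = 1):
  • If x = 4: this contradicts x² < 16, which requires |x| ≤ 3.
  • If y = 1: the equation forces x = -10, but x² < 16 requires |x| ≤ 3.
Both branches are infeasible, so the system has no integer solution.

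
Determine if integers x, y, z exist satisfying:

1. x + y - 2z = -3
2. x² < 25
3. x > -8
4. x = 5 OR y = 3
Yes

Take x = 4, y = 3, z = 5. Substituting into each constraint:
  (1) 4 + 3 - 2(5) = -3 ✓
  (2) x² = (4)² = 16, and 16 < 25 ✓
  (3) 4 > -8 ✓
  (4) y = 3, target 3 ✓ (second branch holds)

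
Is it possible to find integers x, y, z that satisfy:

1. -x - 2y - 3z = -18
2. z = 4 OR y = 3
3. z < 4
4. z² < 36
Yes

Take x = 3, y = 3, z = 3. Substituting into each constraint:
  (1) (-3) - 2(3) - 3(3) = -18 ✓
  (2) y = 3, target 3 ✓ (second branch holds)
  (3) 3 < 4 ✓
  (4) z² = (3)² = 9, and 9 < 36 ✓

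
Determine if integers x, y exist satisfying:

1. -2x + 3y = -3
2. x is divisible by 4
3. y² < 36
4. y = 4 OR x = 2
No

A contradictory subset is {-2x + 3y = -3, y = 4 OR x = 2}. No integer assignment can satisfy these jointly:

  - -2x + 3y = -3: is a linear equation tying the variables together
  - y = 4 OR x = 2: forces a choice: either y = 4 or x = 2

Split on the disjunction (y = 4 OR x = 2):
  • If y = 4: with y = 4, every remaining term of the linear equation is divisible by 2, so the left side is ≡ 0 (mod 2); but the right side -15 ≡ 1 (mod 2). No integers can satisfy it.
  • If x = 2: with x = 2, every remaining term of the linear equation is divisible by 3, so the left side is ≡ 0 (mod 3); but the right side 1 ≡ 1 (mod 3). No integers can satisfy it.
Both branches are infeasible, so the system has no integer solution.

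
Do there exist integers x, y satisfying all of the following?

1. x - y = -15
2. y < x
No

The full constraint system is jointly infeasible over the integers. Each constraint and what it forces:

  - x - y = -15: is a linear equation tying the variables together
  - y < x: bounds one variable relative to another variable

From the equation, x − y = -15, i.e. x − y = -15; but x > y requires x − y ≥ 1. Contradiction.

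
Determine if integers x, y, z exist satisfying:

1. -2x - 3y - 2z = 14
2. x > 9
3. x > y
Yes

Take x = 10, y = 0, z = -17. Substituting into each constraint:
  (1) -2(10) - 3(0) - 2(-17) = 14 ✓
  (2) 10 > 9 ✓
  (3) 10 > 0 ✓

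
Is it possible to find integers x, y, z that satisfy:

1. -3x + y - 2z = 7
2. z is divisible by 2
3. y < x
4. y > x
No

A contradictory subset is {y < x, y > x}. No integer assignment can satisfy these jointly:

  - y < x: bounds one variable relative to another variable
  - y > x: bounds one variable relative to another variable

Direct contradiction: x > y and y > x cannot both hold.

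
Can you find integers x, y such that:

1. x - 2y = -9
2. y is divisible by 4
Yes

Take x = -9, y = 0. Substituting into each constraint:
  (1) (-9) - 2(0) = -9 ✓
  (2) 0 = 4 × 0, remainder 0 ✓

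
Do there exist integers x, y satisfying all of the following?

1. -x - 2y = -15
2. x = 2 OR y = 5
Yes

Take x = 5, y = 5. Substituting into each constraint:
  (1) (-5) - 2(5) = -15 ✓
  (2) y = 5, target 5 ✓ (second branch holds)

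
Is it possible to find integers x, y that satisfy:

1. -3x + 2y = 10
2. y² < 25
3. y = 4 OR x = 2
No

The full constraint system is jointly infeasible over the integers. Each constraint and what it forces:

  - -3x + 2y = 10: is a linear equation tying the variables together
  - y² < 25: restricts y to |y| ≤ 4
  - y = 4 OR x = 2: forces a choice: either y = 4 or x = 2

Split on the disjunction (y = 4 OR x = 2):
  • If y = 4: with y = 4, every remaining term of the linear equation is divisible by 3, so the left side is ≡ 0 (mod 3); but the right side 2 ≡ 2 (mod 3). No integers can satisfy it.
  • If x = 2: the equation forces y = 8, but y² < 25 requires |y| ≤ 4.
Both branches are infeasible, so the system has no integer solution.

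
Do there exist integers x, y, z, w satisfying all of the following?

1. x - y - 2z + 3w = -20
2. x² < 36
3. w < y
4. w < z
Yes

Take x = 0, y = 2, z = 9, w = 0. Substituting into each constraint:
  (1) 0 + (-2) - 2(9) + 3(0) = -20 ✓
  (2) x² = (0)² = 0, and 0 < 36 ✓
  (3) 0 < 2 ✓
  (4) 0 < 9 ✓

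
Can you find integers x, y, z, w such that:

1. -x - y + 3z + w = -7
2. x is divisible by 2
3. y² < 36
Yes

Take x = 0, y = 2, z = 0, w = -5. Substituting into each constraint:
  (1) 0 + (-2) + 3(0) + (-5) = -7 ✓
  (2) 0 = 2 × 0, remainder 0 ✓
  (3) y² = (2)² = 4, and 4 < 36 ✓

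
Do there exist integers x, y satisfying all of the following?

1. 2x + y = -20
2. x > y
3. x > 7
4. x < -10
No

A contradictory subset is {x > 7, x < -10}. No integer assignment can satisfy these jointly:

  - x > 7: bounds one variable relative to a constant
  - x < -10: bounds one variable relative to a constant

Direct contradiction: the bounds on x require x ≥ 8 and x ≤ -11 simultaneously, which is empty.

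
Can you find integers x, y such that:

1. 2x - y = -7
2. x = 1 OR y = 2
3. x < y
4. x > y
No

A contradictory subset is {x < y, x > y}. No integer assignment can satisfy these jointly:

  - x < y: bounds one variable relative to another variable
  - x > y: bounds one variable relative to another variable

Direct contradiction: y > x and x > y cannot both hold.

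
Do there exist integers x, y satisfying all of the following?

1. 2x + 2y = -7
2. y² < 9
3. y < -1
No

Even the single constraint (2x + 2y = -7) is infeasible over the integers.

  - 2x + 2y = -7: every term on the left is divisible by 2, so the LHS ≡ 0 (mod 2), but the RHS -7 is not — no integer solution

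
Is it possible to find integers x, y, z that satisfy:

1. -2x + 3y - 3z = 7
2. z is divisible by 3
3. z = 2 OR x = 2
No

The full constraint system is jointly infeasible over the integers. Each constraint and what it forces:

  - -2x + 3y - 3z = 7: is a linear equation tying the variables together
  - z is divisible by 3: restricts z to multiples of 3
  - z = 2 OR x = 2: forces a choice: either z = 2 or x = 2

Split on the disjunction (z = 2 OR x = 2):
  • If z = 2: this contradicts the divisibility constraint — 2 is not a multiple of 3.
  • If x = 2: with x = 2, writing z = 3z', every remaining term of the linear equation is divisible by 3, so the left side is ≡ 0 (mod 3); but the right side 11 ≡ 2 (mod 3). No integers can satisfy it.
Both branches are infeasible, so the system has no integer solution.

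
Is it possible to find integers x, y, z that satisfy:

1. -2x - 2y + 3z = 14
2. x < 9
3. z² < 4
Yes

Take x = 0, y = -7, z = 0. Substituting into each constraint:
  (1) -2(0) - 2(-7) + 3(0) = 14 ✓
  (2) 0 < 9 ✓
  (3) z² = (0)² = 0, and 0 < 4 ✓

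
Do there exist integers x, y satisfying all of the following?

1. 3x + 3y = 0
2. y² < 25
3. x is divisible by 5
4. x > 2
No

The full constraint system is jointly infeasible over the integers. Each constraint and what it forces:

  - 3x + 3y = 0: is a linear equation tying the variables together
  - y² < 25: restricts y to |y| ≤ 4
  - x is divisible by 5: restricts x to multiples of 5
  - x > 2: bounds one variable relative to a constant

The bounds confine y to {-4, -3, -2, -1, 0, 1, 2, 3, 4}. For each value, substitute into the equation:
  • y = -4: the equation forces x = 4, but 5 does not divide 4.
  • y = -3: the equation forces x = 3, but 5 does not divide 3.
  • y = -2: the equation forces x = 2, but 5 does not divide 2.
  • y = -1: the equation forces x = 1, but 5 does not divide 1.
  • y = 0: the equation forces x = 0, but this violates the bound x ≥ 3.
  • y = 1: the equation forces x = -1, but 5 does not divide -1.
  • y = 2: the equation forces x = -2, but 5 does not divide -2.
  • y = 3: the equation forces x = -3, but 5 does not divide -3.
  • y = 4: the equation forces x = -4, but 5 does not divide -4.
Every case fails, so no integer solution exists.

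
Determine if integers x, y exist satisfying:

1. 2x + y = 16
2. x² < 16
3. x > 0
Yes

Take x = 1, y = 14. Substituting into each constraint:
  (1) 2(1) + 14 = 16 ✓
  (2) x² = (1)² = 1, and 1 < 16 ✓
  (3) 1 > 0 ✓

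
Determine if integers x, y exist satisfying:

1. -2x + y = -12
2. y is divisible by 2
Yes

Take x = 6, y = 0. Substituting into each constraint:
  (1) -2(6) + 0 = -12 ✓
  (2) 0 = 2 × 0, remainder 0 ✓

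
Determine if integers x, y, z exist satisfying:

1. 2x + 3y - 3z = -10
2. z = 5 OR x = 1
Yes

Take x = 1, y = 0, z = 4. Substituting into each constraint:
  (1) 2(1) + 3(0) - 3(4) = -10 ✓
  (2) x = 1, target 1 ✓ (second branch holds)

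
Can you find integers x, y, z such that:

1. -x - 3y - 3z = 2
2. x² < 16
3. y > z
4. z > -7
Yes

Take x = 1, y = 0, z = -1. Substituting into each constraint:
  (1) (-1) - 3(0) - 3(-1) = 2 ✓
  (2) x² = (1)² = 1, and 1 < 16 ✓
  (3) 0 > -1 ✓
  (4) -1 > -7 ✓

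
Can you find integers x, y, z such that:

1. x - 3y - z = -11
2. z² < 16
Yes

Take x = -11, y = 0, z = 0. Substituting into each constraint:
  (1) (-11) - 3(0) + 0 = -11 ✓
  (2) z² = (0)² = 0, and 0 < 16 ✓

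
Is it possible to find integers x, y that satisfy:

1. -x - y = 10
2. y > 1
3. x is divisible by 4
Yes

Take x = -12, y = 2. Substituting into each constraint:
  (1) 12 + (-2) = 10 ✓
  (2) 2 > 1 ✓
  (3) -12 = 4 × -3, remainder 0 ✓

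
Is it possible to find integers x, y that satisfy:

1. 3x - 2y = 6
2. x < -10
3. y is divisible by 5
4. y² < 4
No

A contradictory subset is {3x - 2y = 6, x < -10, y² < 4}. No integer assignment can satisfy these jointly:

  - 3x - 2y = 6: is a linear equation tying the variables together
  - x < -10: bounds one variable relative to a constant
  - y² < 4: restricts y to |y| ≤ 1

Range argument: with x ∈ [−∞, -11], y ∈ [-1, 1], the left side of the equation is at most -31, but the right side is 6 > -31. No integer solution exists.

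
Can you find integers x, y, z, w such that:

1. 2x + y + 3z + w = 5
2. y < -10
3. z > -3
Yes

Take x = 0, y = -11, z = 0, w = 16. Substituting into each constraint:
  (1) 2(0) + (-11) + 3(0) + 16 = 5 ✓
  (2) -11 < -10 ✓
  (3) 0 > -3 ✓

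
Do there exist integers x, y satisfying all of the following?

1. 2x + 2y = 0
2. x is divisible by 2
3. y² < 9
Yes

Take x = 0, y = 0. Substituting into each constraint:
  (1) 2(0) + 2(0) = 0 ✓
  (2) 0 = 2 × 0, remainder 0 ✓
  (3) y² = (0)² = 0, and 0 < 9 ✓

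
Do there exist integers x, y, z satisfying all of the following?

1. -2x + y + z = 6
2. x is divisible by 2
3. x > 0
Yes

Take x = 2, y = 10, z = 0. Substituting into each constraint:
  (1) -2(2) + 10 + 0 = 6 ✓
  (2) 2 = 2 × 1, remainder 0 ✓
  (3) 2 > 0 ✓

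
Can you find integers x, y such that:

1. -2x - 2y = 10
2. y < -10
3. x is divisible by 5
Yes

Take x = 10, y = -15. Substituting into each constraint:
  (1) -2(10) - 2(-15) = 10 ✓
  (2) -15 < -10 ✓
  (3) 10 = 5 × 2, remainder 0 ✓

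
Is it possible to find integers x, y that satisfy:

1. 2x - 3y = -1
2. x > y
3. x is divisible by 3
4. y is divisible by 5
No

A contradictory subset is {2x - 3y = -1, x is divisible by 3}. No integer assignment can satisfy these jointly:

  - 2x - 3y = -1: is a linear equation tying the variables together
  - x is divisible by 3: restricts x to multiples of 3

Modular obstruction: writing x = 3x', every remaining term of the linear equation is divisible by 3, so the left side is ≡ 0 (mod 3); but the right side -1 ≡ 2 (mod 3). No integers can satisfy it.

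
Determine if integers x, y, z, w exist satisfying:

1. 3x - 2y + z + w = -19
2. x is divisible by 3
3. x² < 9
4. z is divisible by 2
Yes

Take x = 0, y = 10, z = 0, w = 1. Substituting into each constraint:
  (1) 3(0) - 2(10) + 0 + 1 = -19 ✓
  (2) 0 = 3 × 0, remainder 0 ✓
  (3) x² = (0)² = 0, and 0 < 9 ✓
  (4) 0 = 2 × 0, remainder 0 ✓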